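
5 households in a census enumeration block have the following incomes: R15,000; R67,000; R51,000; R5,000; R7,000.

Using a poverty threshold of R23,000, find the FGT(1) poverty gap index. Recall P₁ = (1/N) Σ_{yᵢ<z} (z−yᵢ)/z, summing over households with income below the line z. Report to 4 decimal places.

0.3652

Poor units: R5,000, R7,000, R15,000 (q = 3 of N = 5).
Relative gaps: (23000−5000)/23000 = 0.7826; (23000−7000)/23000 = 0.6957; (23000−15000)/23000 = 0.3478.
Sum of shortfalls = 1.826087; P₁ averages over all N: 1.826087 / 5 = 0.3652.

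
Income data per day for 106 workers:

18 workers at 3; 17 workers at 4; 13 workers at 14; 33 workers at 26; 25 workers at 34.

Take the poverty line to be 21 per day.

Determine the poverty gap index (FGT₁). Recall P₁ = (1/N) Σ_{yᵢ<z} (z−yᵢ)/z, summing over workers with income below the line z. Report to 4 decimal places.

0.3163

Below the line: 18×3, 17×4, 13×14 (q = 48 of N = 106).
Normalized shortfalls: (21−3)/21 = 0.8571 (×18); (21−4)/21 = 0.8095 (×17); (21−14)/21 = 0.3333 (×13).
Sum of shortfalls = 33.523810; P₁ averages over all N: 33.523810 / 106 = 0.3163.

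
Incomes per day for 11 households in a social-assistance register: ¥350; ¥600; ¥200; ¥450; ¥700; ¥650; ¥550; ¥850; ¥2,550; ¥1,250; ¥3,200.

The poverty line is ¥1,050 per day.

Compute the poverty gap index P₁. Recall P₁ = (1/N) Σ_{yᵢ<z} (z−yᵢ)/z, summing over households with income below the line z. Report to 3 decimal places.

0.351

Poor units: ¥200, ¥350, ¥450, ¥550, ¥600, ¥650, ¥700, ¥850 (q = 8 of N = 11).
Relative gaps: (1050−200)/1050 = 0.8095; (1050−350)/1050 = 0.6667; (1050−450)/1050 = 0.5714; (1050−550)/1050 = 0.4762; (1050−600)/1050 = 0.4286; (1050−650)/1050 = 0.3810; (1050−700)/1050 = 0.3333; (1050−850)/1050 = 0.1905.
Σ = 3.857143. Dividing by the full population N = 11 gives P₁ = 0.351.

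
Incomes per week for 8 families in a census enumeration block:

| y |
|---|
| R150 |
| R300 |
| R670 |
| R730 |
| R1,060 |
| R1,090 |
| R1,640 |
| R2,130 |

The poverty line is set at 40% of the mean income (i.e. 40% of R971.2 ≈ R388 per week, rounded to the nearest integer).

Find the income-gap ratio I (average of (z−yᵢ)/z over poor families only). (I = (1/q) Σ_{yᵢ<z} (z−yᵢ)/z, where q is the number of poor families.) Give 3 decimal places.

Poor units: R150, R300 (q = 2 of N = 8).
Relative gaps: 0.6134, 0.2268; sum = 0.840206.
The income-gap ratio divides by q (the poor only): 0.840206 / 2 = 0.420.

0.420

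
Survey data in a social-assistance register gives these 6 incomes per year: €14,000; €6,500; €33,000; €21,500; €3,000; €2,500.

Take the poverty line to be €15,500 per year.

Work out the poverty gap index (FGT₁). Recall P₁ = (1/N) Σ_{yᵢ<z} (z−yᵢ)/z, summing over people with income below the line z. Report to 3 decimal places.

Below the line: €2,500, €3,000, €6,500, €14,000 (q = 4 of N = 6).
Relative gaps: (15500−2500)/15500 = 0.8387; (15500−3000)/15500 = 0.8065; (15500−6500)/15500 = 0.5806; (15500−14000)/15500 = 0.0968.
Sum of shortfalls = 2.322581; P₁ averages over all N: 2.322581 / 6 = 0.387.

0.387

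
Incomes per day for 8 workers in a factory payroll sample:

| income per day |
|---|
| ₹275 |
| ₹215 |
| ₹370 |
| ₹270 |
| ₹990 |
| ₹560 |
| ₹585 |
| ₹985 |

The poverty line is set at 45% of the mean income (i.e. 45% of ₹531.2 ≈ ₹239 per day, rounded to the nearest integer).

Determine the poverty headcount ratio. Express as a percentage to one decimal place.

12.5%

1 of the 8 workers have income below ₹239.
H = 1/8 = 12.5%.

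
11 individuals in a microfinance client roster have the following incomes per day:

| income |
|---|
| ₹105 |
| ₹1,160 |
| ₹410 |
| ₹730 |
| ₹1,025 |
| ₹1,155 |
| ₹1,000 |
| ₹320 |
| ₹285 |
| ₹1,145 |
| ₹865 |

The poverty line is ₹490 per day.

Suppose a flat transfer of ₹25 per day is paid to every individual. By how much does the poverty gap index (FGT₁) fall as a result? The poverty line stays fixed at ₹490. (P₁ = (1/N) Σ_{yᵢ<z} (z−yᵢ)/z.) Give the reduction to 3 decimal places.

0.019

Before: below the line — ₹105, ₹285, ₹320, ₹410; poverty gap index (FGT₁) = 0.15584.
After the ₹25 transfer: below the line — ₹130, ₹310, ₹345, ₹435; poverty gap index (FGT₁) = 0.13729.
Reduction = 0.15584 − 0.13729 = 0.019.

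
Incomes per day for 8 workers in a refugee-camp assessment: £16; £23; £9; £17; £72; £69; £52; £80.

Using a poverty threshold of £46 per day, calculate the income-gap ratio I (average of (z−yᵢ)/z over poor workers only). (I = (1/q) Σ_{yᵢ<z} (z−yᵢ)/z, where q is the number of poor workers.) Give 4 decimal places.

Poor units: £9, £16, £17, £23 (q = 4 of N = 8).
Relative gaps: 0.8043, 0.6522, 0.6304, 0.5000; sum = 2.586957.
I averages over the q = 4 poor units only: 2.586957 / 4 = 0.6467.

0.6467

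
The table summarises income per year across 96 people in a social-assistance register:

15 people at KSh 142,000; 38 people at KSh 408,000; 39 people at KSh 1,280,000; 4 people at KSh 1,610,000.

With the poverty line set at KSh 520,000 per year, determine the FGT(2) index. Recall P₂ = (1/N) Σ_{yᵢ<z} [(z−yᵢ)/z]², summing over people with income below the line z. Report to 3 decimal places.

Poor units: 15×KSh 142,000, 38×KSh 408,000 (q = 53 of N = 96).
Gap ratios (z−y)/z: (520000−142000)/520000 = 0.7269 (×15); (520000−408000)/520000 = 0.2154 (×38).
Squared: 0.5284 (×15); 0.0464 (×38).
Sum = 9.689098; P₂ = 9.689098 / 96 = 0.101.

0.101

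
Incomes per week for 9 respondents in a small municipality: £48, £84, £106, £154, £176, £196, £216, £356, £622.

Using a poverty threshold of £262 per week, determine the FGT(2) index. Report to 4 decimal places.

Below z: £48, £84, £106, £154, £176, £196, £216 (q = 7 of N = 9).
Relative gaps: (262−48)/262 = 0.8168; (262−84)/262 = 0.6794; (262−106)/262 = 0.5954; (262−154)/262 = 0.4122; (262−176)/262 = 0.3282; (262−196)/262 = 0.2519; (262−216)/262 = 0.1756.
Squared: 0.6672; 0.4616; 0.3545; 0.1699; 0.1077; 0.0635; 0.0308.
Sum = 1.855195; P₂ = 1.855195 / 9 = 0.2061.

0.2061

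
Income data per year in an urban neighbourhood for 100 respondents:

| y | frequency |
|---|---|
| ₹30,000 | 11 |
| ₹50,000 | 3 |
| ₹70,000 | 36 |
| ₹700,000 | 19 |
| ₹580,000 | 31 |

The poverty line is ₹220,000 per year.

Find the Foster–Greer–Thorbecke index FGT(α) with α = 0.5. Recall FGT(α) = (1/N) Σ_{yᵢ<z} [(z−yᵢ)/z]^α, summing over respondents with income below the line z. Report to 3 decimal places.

0.426

Below the line: 11×₹30,000, 3×₹50,000, 36×₹70,000 (q = 50 of N = 100).
Shortfall ratios: (220000−30000)/220000 = 0.8636 (×11); (220000−50000)/220000 = 0.7727 (×3); (220000−70000)/220000 = 0.6818 (×36).
Raised to α = 0.5: 0.92932 (×11); 0.87905 (×3); 0.82572 (×36).
Sum = 42.585693; FGT(0.5) = 42.585693 / 100 = 0.426.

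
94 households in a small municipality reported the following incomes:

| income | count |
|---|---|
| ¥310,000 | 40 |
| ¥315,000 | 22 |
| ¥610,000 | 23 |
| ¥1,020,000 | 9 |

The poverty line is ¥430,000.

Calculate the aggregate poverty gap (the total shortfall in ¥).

Below z: 40×¥310,000, 22×¥315,000 (q = 62 of N = 94).
Individual gaps: 40×(430000−310000) = 4800000; 22×(430000−315000) = 2530000.
Aggregate gap = ¥7,330,000.

¥7,330,000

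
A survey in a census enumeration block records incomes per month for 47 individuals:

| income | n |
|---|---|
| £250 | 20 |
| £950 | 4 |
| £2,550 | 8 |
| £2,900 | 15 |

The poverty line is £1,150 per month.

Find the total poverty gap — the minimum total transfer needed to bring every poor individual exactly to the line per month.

Below z: 20×£250, 4×£950 (q = 24 of N = 47).
Individual gaps: 20×(1150−250) = 18000; 4×(1150−950) = 800.
Aggregate gap = £18,800.

£18,800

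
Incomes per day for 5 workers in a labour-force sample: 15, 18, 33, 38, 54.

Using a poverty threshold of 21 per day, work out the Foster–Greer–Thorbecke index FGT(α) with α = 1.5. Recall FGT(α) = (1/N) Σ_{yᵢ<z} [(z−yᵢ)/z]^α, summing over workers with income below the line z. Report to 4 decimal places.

0.0413

Incomes under z: 15, 18 (q = 2 of N = 5).
Relative gaps: (21−15)/21 = 0.2857; (21−18)/21 = 0.1429.
Raised to α = 1.5: 0.15272; 0.05399.
Sum = 0.206716; FGT(1.5) = 0.206716 / 5 = 0.0413.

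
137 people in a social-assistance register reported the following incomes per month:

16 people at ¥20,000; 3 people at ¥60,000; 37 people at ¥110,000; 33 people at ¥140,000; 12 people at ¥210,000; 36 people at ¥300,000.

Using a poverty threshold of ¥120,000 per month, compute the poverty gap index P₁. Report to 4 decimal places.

Poor units: 16×¥20,000, 3×¥60,000, 37×¥110,000 (q = 56 of N = 137).
Relative gaps: (120000−20000)/120000 = 0.8333 (×16); (120000−60000)/120000 = 0.5000 (×3); (120000−110000)/120000 = 0.0833 (×37).
Σ = 17.916667. Dividing by the full population N = 137 gives P₁ = 0.1308.

0.1308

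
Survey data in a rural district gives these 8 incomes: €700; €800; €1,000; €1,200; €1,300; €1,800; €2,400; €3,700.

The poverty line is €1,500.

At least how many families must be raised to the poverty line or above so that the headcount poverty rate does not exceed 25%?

5 of the 8 families are poor, so H = 5/8 = 0.625.
A headcount ratio of at most 25% allows at most ⌊0.25 × 8⌋ = 2 poor families.
So at least 5 − 2 = 3 must be lifted.

3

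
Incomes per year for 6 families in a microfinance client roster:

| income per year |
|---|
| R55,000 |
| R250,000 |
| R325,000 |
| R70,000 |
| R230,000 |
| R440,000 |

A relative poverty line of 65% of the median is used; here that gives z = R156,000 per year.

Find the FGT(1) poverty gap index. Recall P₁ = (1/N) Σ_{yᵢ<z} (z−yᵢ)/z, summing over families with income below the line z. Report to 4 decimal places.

Below z: R55,000, R70,000 (q = 2 of N = 6).
Normalized shortfalls: (156000−55000)/156000 = 0.6474; (156000−70000)/156000 = 0.5513.
Σ = 1.198718. Dividing by the full population N = 6 gives P₁ = 0.1998.

0.1998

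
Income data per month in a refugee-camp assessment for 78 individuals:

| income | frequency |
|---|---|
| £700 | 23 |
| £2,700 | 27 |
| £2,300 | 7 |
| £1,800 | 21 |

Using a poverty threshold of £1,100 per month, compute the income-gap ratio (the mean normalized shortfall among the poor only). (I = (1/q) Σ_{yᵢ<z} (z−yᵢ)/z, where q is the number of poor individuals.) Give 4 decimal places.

Poor units: 23×£700 (q = 23 of N = 78).
Relative gaps: 0.3636 (×23); sum = 8.363636.
The income-gap ratio divides by q (the poor only): 8.363636 / 23 = 0.3636.

0.3636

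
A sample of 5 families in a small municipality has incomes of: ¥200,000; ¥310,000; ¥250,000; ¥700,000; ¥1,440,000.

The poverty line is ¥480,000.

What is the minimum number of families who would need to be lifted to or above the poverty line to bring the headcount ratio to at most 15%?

3

3 of the 5 families are poor, so H = 3/5 = 0.600.
A headcount ratio of at most 15% allows at most ⌊0.15 × 5⌋ = 0 poor families.
So at least 3 − 0 = 3 must be lifted.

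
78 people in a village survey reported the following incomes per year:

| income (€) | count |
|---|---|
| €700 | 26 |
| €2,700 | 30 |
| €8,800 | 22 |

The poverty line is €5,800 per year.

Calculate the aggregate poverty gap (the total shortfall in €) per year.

€225,600

Below the line: 26×€700, 30×€2,700 (q = 56 of N = 78).
Individual gaps: 26×(5800−700) = 132600; 30×(5800−2700) = 93000.
Aggregate gap = €225,600.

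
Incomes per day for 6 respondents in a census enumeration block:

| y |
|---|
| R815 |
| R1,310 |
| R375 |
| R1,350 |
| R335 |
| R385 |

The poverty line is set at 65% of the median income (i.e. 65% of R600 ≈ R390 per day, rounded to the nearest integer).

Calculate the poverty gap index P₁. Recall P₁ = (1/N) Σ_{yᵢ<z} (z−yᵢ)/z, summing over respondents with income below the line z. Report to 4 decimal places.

0.0321

Below z: R335, R375, R385 (q = 3 of N = 6).
Relative gaps: (390−335)/390 = 0.1410; (390−375)/390 = 0.0385; (390−385)/390 = 0.0128.
Σ = 0.192308. Dividing by the full population N = 6 gives P₁ = 0.0321.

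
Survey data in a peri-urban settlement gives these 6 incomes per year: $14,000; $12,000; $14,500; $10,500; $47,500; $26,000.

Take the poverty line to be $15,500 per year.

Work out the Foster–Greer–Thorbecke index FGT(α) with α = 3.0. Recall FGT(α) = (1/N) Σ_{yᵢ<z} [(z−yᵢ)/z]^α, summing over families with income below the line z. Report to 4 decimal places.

0.0077

Below z: $10,500, $12,000, $14,000, $14,500 (q = 4 of N = 6).
Gap ratios (z−y)/z: (15500−10500)/15500 = 0.3226; (15500−12000)/15500 = 0.2258; (15500−14000)/15500 = 0.0968; (15500−14500)/15500 = 0.0645.
Raised to α = 3.0: 0.03357; 0.01151; 0.00091; 0.00027.
Sum = 0.046256; FGT(3.0) = 0.046256 / 6 = 0.0077.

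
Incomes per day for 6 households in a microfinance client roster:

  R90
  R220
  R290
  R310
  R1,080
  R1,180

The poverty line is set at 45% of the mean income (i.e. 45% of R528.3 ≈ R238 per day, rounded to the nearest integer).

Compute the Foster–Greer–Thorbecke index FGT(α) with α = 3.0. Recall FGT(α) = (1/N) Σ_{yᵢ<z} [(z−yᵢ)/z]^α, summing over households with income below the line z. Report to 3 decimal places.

0.040

Below z: R90, R220 (q = 2 of N = 6).
Gap ratios (z−y)/z: (238−90)/238 = 0.6218; (238−220)/238 = 0.0756.
Raised to α = 3.0: 0.24047; 0.00043.
Sum = 0.240899; FGT(3.0) = 0.240899 / 6 = 0.040.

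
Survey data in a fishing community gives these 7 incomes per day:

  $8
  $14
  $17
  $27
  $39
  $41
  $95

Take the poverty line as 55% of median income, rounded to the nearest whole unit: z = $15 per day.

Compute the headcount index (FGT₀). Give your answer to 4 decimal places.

2 of the 7 workers have income below $15.
H = 2/7 = 0.2857.

0.2857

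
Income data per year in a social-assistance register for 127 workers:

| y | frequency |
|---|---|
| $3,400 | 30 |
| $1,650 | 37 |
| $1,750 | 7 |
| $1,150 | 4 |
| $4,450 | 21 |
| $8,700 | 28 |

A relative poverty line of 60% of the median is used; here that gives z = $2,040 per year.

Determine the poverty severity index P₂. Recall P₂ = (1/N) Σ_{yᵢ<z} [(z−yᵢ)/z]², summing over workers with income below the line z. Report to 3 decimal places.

0.018

Poor units: 4×$1,150, 37×$1,650, 7×$1,750 (q = 48 of N = 127).
Relative gaps: (2040−1150)/2040 = 0.4363 (×4); (2040−1650)/2040 = 0.1912 (×37); (2040−1750)/2040 = 0.1422 (×7).
Squared: 0.1903 (×4); 0.0365 (×37); 0.0202 (×7).
Sum = 2.255094; P₂ = 2.255094 / 127 = 0.018.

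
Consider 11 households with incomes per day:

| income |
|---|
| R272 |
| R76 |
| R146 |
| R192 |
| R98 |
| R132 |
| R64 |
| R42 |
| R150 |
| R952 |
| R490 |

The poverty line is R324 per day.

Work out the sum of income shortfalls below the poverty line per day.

Below z: R42, R64, R76, R98, R132, R146, R150, R192, R272 (q = 9 of N = 11).
Individual gaps: 324−42 = 282; 324−64 = 260; 324−76 = 248; 324−98 = 226; 324−132 = 192; 324−146 = 178; 324−150 = 174; 324−192 = 132; 324−272 = 52.
Aggregate gap = R1,744.

R1,744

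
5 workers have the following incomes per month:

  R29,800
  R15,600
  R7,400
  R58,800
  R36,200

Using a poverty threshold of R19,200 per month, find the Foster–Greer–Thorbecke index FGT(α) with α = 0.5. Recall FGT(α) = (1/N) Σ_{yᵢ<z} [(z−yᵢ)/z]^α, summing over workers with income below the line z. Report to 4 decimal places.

0.2434

Below the line: R7,400, R15,600 (q = 2 of N = 5).
Shortfall ratios: (19200−7400)/19200 = 0.6146; (19200−15600)/19200 = 0.1875.
Raised to α = 0.5: 0.78395; 0.43301.
Sum = 1.216966; FGT(0.5) = 1.216966 / 5 = 0.2434.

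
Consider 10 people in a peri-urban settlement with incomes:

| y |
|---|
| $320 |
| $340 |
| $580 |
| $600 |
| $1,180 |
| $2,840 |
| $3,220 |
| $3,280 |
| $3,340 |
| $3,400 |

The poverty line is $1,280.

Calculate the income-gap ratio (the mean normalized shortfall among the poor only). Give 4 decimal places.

0.5281

Incomes under z: $320, $340, $580, $600, $1,180 (q = 5 of N = 10).
Relative gaps: 0.7500, 0.7344, 0.5469, 0.5312, 0.0781; sum = 2.640625.
I averages over the q = 5 poor units only: 2.640625 / 5 = 0.5281.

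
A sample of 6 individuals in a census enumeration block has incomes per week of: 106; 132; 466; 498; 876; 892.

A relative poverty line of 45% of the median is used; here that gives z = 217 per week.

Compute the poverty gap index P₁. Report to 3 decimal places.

Below z: 106, 132 (q = 2 of N = 6).
Shortfall ratios: (217−106)/217 = 0.5115; (217−132)/217 = 0.3917.
Σ = 0.903226. Dividing by the full population N = 6 gives P₁ = 0.151.

0.151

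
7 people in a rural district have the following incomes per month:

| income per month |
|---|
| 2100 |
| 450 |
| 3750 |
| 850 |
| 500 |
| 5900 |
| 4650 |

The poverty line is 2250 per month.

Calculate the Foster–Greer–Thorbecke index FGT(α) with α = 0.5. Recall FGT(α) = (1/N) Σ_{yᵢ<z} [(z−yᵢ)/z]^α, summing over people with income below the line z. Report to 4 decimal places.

0.4033

Below z: 450, 500, 850, 2100 (q = 4 of N = 7).
Normalized shortfalls: (2250−450)/2250 = 0.8000; (2250−500)/2250 = 0.7778; (2250−850)/2250 = 0.6222; (2250−2100)/2250 = 0.0667.
Raised to α = 0.5: 0.89443; 0.88192; 0.78881; 0.25820.
Sum = 2.823354; FGT(0.5) = 2.823354 / 7 = 0.4033.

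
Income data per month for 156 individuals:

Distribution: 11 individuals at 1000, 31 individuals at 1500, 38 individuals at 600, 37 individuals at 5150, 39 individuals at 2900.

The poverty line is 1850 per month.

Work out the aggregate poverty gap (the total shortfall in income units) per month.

Incomes under z: 38×600, 11×1000, 31×1500 (q = 80 of N = 156).
Individual gaps: 38×(1850−600) = 47500; 11×(1850−1000) = 9350; 31×(1850−1500) = 10850.
Aggregate gap = 67700.

67700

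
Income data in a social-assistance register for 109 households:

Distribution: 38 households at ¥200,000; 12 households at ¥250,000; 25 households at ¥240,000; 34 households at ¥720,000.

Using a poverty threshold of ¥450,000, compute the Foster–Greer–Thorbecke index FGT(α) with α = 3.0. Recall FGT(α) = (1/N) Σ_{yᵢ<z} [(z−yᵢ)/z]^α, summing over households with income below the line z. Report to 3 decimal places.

Below z: 38×¥200,000, 25×¥240,000, 12×¥250,000 (q = 75 of N = 109).
Normalized shortfalls: (450000−200000)/450000 = 0.5556 (×38); (450000−240000)/450000 = 0.4667 (×25); (450000−250000)/450000 = 0.4444 (×12).
Raised to α = 3.0: 0.17147 (×38); 0.10163 (×25); 0.08779 (×12).
Sum = 10.110014; FGT(3.0) = 10.110014 / 109 = 0.093.

0.093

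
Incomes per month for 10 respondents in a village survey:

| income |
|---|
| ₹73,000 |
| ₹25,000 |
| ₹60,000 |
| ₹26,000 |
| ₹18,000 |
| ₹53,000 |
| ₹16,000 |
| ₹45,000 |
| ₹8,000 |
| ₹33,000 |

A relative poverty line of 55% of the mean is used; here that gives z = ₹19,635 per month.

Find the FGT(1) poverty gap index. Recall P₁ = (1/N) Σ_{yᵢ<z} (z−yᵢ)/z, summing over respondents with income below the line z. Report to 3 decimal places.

0.086

Poor units: ₹8,000, ₹16,000, ₹18,000 (q = 3 of N = 10).
Shortfall ratios: (19635−8000)/19635 = 0.5926; (19635−16000)/19635 = 0.1851; (19635−18000)/19635 = 0.0833.
Sum of shortfalls = 0.860963; P₁ averages over all N: 0.860963 / 10 = 0.086.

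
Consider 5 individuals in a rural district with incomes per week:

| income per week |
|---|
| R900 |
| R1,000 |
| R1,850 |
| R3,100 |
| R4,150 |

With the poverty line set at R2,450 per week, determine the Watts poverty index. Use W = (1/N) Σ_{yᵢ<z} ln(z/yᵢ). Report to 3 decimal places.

0.436

Poor units: R900, R1,000, R1,850 (q = 3 of N = 5).
Log shortfalls: ln(2450/900) = 1.0014; ln(2450/1000) = 0.8961; ln(2450/1850) = 0.2809.
W = 2.178439 / 5 = 0.436.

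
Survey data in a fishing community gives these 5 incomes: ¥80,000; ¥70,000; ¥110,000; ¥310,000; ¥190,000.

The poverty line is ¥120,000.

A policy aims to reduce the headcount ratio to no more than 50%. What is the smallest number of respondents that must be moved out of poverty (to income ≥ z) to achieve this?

3 of the 5 respondents are poor, so H = 3/5 = 0.600.
A headcount ratio of at most 50% allows at most ⌊0.50 × 5⌋ = 2 poor respondents.
So at least 3 − 2 = 1 must be lifted.

1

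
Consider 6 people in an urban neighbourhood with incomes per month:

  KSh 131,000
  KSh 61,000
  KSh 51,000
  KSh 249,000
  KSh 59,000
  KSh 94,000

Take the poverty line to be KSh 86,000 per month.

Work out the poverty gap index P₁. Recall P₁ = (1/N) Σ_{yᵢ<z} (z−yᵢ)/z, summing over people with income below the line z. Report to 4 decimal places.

0.1686

Below the line: KSh 51,000, KSh 59,000, KSh 61,000 (q = 3 of N = 6).
Shortfall ratios: (86000−51000)/86000 = 0.4070; (86000−59000)/86000 = 0.3140; (86000−61000)/86000 = 0.2907.
Sum of shortfalls = 1.011628; P₁ averages over all N: 1.011628 / 6 = 0.1686.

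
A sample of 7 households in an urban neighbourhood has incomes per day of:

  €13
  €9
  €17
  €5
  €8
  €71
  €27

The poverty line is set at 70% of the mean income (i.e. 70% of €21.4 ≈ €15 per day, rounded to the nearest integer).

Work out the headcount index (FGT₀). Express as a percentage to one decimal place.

57.1%

4 of the 7 households have income below €15.
H = 4/7 = 57.1%.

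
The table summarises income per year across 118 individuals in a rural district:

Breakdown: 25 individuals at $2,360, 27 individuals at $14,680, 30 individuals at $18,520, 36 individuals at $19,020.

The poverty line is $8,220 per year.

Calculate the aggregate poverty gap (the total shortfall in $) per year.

$146,500

Incomes under z: 25×$2,360 (q = 25 of N = 118).
Individual gaps: 25×(8220−2360) = 146500.
Aggregate gap = $146,500.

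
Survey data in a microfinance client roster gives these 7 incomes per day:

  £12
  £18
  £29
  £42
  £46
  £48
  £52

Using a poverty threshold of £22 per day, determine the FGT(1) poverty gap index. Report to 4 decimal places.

Below z: £12, £18 (q = 2 of N = 7).
Shortfall ratios: (22−12)/22 = 0.4545; (22−18)/22 = 0.1818.
Σ = 0.636364. Dividing by the full population N = 7 gives P₁ = 0.0909.

0.0909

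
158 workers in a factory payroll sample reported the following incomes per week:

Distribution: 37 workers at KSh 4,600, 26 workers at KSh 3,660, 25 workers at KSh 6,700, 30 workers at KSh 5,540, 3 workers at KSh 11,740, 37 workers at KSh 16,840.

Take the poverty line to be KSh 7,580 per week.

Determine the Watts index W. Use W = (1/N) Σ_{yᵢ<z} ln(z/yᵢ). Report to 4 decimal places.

0.3158

Below the line: 26×KSh 3,660, 37×KSh 4,600, 30×KSh 5,540, 25×KSh 6,700 (q = 118 of N = 158).
ln(z/y) terms: ln(7580/3660) = 0.7281 (×26); ln(7580/4600) = 0.4995 (×37); ln(7580/5540) = 0.3135 (×30); ln(7580/6700) = 0.1234 (×25).
W = 49.899909 / 158 = 0.3158.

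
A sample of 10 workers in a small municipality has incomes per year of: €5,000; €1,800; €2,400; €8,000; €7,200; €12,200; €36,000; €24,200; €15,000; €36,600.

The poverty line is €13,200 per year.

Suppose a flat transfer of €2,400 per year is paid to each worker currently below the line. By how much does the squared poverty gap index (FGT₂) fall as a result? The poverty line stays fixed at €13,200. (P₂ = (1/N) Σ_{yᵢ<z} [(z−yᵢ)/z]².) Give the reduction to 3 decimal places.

0.099

Before: below the line — €1,800, €2,400, €5,000, €7,200, €8,000, €12,200; squared poverty gap index (FGT₂) = 0.21687.
After the €2,400 transfer: below the line — €4,200, €4,800, €7,400, €9,600, €10,400; squared poverty gap index (FGT₂) = 0.11823.
Reduction = 0.21687 − 0.11823 = 0.099.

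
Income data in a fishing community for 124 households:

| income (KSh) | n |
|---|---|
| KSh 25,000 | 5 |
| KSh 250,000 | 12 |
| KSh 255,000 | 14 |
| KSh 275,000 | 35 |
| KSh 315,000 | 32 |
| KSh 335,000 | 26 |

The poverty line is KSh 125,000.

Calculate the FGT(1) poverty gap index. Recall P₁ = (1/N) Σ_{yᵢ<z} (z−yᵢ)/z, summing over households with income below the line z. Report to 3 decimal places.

0.032

Below z: 5×KSh 25,000 (q = 5 of N = 124).
Normalized shortfalls: (125000−25000)/125000 = 0.8000 (×5).
Σ = 4.000000. Dividing by the full population N = 124 gives P₁ = 0.032.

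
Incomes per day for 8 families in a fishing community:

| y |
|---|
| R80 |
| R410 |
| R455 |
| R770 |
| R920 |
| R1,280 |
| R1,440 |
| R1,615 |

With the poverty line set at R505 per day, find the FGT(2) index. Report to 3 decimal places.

0.094

Poor units: R80, R410, R455 (q = 3 of N = 8).
Gap ratios (z−y)/z: (505−80)/505 = 0.8416; (505−410)/505 = 0.1881; (505−455)/505 = 0.0990.
Squared: 0.7083; 0.0354; 0.0098.
Sum = 0.753456; P₂ = 0.753456 / 8 = 0.094.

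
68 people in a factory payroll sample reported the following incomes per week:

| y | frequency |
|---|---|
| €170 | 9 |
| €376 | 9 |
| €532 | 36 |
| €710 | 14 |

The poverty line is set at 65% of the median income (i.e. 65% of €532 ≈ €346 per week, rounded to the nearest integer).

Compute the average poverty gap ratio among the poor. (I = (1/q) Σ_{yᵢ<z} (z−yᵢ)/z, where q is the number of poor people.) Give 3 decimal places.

0.509

Incomes under z: 9×€170 (q = 9 of N = 68).
Relative gaps: 0.5087 (×9); sum = 4.578035.
The income-gap ratio divides by q (the poor only): 4.578035 / 9 = 0.509.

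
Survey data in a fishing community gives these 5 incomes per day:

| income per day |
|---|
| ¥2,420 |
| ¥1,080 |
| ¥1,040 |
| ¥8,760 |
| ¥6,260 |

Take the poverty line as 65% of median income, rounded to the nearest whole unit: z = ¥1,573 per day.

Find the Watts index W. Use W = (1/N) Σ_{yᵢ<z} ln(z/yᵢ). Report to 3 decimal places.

0.158

Poor units: ¥1,040, ¥1,080 (q = 2 of N = 5).
Log gaps: ln(1573/1040) = 0.4138; ln(1573/1080) = 0.3760.
W = 0.789787 / 5 = 0.158.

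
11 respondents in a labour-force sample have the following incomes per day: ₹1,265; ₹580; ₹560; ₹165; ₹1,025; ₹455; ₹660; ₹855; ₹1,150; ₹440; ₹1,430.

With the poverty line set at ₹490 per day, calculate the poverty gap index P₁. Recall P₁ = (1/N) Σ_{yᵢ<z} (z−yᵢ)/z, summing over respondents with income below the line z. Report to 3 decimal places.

Poor units: ₹165, ₹440, ₹455 (q = 3 of N = 11).
Normalized shortfalls: (490−165)/490 = 0.6633; (490−440)/490 = 0.1020; (490−455)/490 = 0.0714.
Sum of shortfalls = 0.836735; P₁ averages over all N: 0.836735 / 11 = 0.076.

0.076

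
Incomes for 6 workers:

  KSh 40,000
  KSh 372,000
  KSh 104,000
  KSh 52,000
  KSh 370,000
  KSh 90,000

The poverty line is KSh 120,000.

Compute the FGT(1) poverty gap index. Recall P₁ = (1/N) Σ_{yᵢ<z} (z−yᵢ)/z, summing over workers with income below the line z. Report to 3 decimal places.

Below the line: KSh 40,000, KSh 52,000, KSh 90,000, KSh 104,000 (q = 4 of N = 6).
Shortfall ratios: (120000−40000)/120000 = 0.6667; (120000−52000)/120000 = 0.5667; (120000−90000)/120000 = 0.2500; (120000−104000)/120000 = 0.1333.
Σ = 1.616667. Dividing by the full population N = 6 gives P₁ = 0.269.

0.269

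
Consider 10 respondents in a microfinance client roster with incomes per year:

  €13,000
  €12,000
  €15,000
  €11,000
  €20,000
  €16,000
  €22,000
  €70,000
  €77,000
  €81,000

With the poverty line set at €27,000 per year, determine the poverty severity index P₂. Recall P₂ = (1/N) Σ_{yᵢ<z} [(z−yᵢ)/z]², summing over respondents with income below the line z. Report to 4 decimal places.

0.1394

Below z: €11,000, €12,000, €13,000, €15,000, €16,000, €20,000, €22,000 (q = 7 of N = 10).
Shortfall ratios: (27000−11000)/27000 = 0.5926; (27000−12000)/27000 = 0.5556; (27000−13000)/27000 = 0.5185; (27000−15000)/27000 = 0.4444; (27000−16000)/27000 = 0.4074; (27000−20000)/27000 = 0.2593; (27000−22000)/27000 = 0.1852.
Squared: 0.3512; 0.3086; 0.2689; 0.1975; 0.1660; 0.0672; 0.0343.
Sum = 1.393690; P₂ = 1.393690 / 10 = 0.1394.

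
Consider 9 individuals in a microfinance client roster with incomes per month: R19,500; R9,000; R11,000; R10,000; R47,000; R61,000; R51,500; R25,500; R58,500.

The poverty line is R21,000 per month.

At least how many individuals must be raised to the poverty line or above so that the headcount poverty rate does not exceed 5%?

4

Currently q = 4 of N = 9 are below the line (H = 0.444).
A headcount ratio of at most 5% allows at most ⌊0.05 × 9⌋ = 0 poor individuals.
So at least 4 − 0 = 4 must be lifted.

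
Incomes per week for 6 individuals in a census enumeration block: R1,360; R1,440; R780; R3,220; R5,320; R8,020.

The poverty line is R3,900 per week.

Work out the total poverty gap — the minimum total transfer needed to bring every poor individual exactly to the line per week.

R8,800

Below z: R780, R1,360, R1,440, R3,220 (q = 4 of N = 6).
Individual gaps: 3900−780 = 3120; 3900−1360 = 2540; 3900−1440 = 2460; 3900−3220 = 680.
Aggregate gap = R8,800.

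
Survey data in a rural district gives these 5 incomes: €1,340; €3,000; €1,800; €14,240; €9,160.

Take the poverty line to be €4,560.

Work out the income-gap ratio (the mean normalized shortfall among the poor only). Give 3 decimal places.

0.551

Below z: €1,340, €1,800, €3,000 (q = 3 of N = 5).
Shortfall ratios (z−y)/z: 0.7061, 0.6053, 0.3421; sum = 1.653509.
I averages over the q = 3 poor units only: 1.653509 / 3 = 0.551.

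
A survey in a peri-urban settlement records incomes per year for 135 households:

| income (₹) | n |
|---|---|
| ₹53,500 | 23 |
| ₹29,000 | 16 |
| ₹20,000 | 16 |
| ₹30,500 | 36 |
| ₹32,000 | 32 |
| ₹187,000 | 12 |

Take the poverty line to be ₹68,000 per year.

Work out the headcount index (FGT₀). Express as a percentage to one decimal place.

91.1%

123 of the 135 households have income below ₹68,000.
H = 123/135 = 91.1%.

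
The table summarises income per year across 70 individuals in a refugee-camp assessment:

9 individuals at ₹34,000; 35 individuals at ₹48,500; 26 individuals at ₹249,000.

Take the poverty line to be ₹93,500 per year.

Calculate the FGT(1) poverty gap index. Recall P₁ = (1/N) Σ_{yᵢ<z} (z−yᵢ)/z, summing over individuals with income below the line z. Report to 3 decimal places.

0.322

Poor units: 9×₹34,000, 35×₹48,500 (q = 44 of N = 70).
Normalized shortfalls: (93500−34000)/93500 = 0.6364 (×9); (93500−48500)/93500 = 0.4813 (×35).
Σ = 22.572193. Dividing by the full population N = 70 gives P₁ = 0.322.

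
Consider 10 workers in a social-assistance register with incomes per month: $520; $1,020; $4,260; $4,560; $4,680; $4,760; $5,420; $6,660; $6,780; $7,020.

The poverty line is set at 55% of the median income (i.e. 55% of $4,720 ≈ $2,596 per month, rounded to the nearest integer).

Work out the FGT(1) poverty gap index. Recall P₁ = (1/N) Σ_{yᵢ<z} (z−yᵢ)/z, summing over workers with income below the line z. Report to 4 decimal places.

Poor units: $520, $1,020 (q = 2 of N = 10).
Relative gaps: (2596−520)/2596 = 0.7997; (2596−1020)/2596 = 0.6071.
Sum of shortfalls = 1.406780; P₁ averages over all N: 1.406780 / 10 = 0.1407.

0.1407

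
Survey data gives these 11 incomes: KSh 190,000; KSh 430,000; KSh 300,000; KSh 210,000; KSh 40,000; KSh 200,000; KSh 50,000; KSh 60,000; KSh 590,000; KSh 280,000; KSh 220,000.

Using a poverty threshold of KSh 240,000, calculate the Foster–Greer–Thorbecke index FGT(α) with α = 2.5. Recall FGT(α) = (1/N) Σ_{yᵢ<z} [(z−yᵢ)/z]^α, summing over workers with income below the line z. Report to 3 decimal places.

0.156

Below z: KSh 40,000, KSh 50,000, KSh 60,000, KSh 190,000, KSh 200,000, KSh 210,000, KSh 220,000 (q = 7 of N = 11).
Normalized shortfalls: (240000−40000)/240000 = 0.8333; (240000−50000)/240000 = 0.7917; (240000−60000)/240000 = 0.7500; (240000−190000)/240000 = 0.2083; (240000−200000)/240000 = 0.1667; (240000−210000)/240000 = 0.1250; (240000−220000)/240000 = 0.0833.
Raised to α = 2.5: 0.63394; 0.55764; 0.48714; 0.01981; 0.01134; 0.00552; 0.00200.
Sum = 1.717400; FGT(2.5) = 1.717400 / 11 = 0.156.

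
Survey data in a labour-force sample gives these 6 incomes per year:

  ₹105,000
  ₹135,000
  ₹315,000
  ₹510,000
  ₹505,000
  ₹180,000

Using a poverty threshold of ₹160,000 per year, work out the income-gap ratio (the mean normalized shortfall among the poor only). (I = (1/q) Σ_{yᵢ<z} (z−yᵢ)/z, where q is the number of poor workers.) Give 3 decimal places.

Poor units: ₹105,000, ₹135,000 (q = 2 of N = 6).
Relative gaps: 0.3438, 0.1562; sum = 0.500000.
I averages over the q = 2 poor units only: 0.500000 / 2 = 0.250.

0.250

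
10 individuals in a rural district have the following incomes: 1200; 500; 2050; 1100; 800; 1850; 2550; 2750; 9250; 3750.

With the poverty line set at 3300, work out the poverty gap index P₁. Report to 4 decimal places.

Poor units: 500, 800, 1100, 1200, 1850, 2050, 2550, 2750 (q = 8 of N = 10).
Relative gaps: (3300−500)/3300 = 0.8485; (3300−800)/3300 = 0.7576; (3300−1100)/3300 = 0.6667; (3300−1200)/3300 = 0.6364; (3300−1850)/3300 = 0.4394; (3300−2050)/3300 = 0.3788; (3300−2550)/3300 = 0.2273; (3300−2750)/3300 = 0.1667.
Sum of shortfalls = 4.121212; P₁ averages over all N: 4.121212 / 10 = 0.4121.

0.4121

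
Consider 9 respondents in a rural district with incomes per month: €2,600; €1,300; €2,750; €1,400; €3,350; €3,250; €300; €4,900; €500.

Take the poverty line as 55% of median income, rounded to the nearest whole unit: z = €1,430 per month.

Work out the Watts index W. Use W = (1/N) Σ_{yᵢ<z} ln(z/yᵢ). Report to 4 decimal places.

0.3032

Below z: €300, €500, €1,300, €1,400 (q = 4 of N = 9).
Log gaps: ln(1430/300) = 1.5616; ln(1430/500) = 1.0508; ln(1430/1300) = 0.0953; ln(1430/1400) = 0.0212.
W = 2.728981 / 9 = 0.3032.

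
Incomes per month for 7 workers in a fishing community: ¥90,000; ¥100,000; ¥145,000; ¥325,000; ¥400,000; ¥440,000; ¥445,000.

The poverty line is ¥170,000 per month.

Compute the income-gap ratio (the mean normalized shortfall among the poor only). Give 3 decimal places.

Below z: ¥90,000, ¥100,000, ¥145,000 (q = 3 of N = 7).
Relative gaps: 0.4706, 0.4118, 0.1471; sum = 1.029412.
I averages over the q = 3 poor units only: 1.029412 / 3 = 0.343.

0.343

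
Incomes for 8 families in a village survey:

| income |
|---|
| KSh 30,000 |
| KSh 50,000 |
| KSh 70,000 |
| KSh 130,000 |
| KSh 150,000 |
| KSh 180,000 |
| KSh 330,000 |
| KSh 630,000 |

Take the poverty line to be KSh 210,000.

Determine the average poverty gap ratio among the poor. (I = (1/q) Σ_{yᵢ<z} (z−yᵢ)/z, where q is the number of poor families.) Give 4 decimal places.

0.5159

Below z: KSh 30,000, KSh 50,000, KSh 70,000, KSh 130,000, KSh 150,000, KSh 180,000 (q = 6 of N = 8).
Relative gaps: 0.8571, 0.7619, 0.6667, 0.3810, 0.2857, 0.1429; sum = 3.095238.
The income-gap ratio divides by q (the poor only): 3.095238 / 6 = 0.5159.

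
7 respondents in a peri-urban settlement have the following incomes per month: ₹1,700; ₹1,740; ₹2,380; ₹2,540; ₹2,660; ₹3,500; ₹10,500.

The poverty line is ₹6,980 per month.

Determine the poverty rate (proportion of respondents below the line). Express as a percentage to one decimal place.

6 of the 7 respondents have income below ₹6,980.
H = 6/7 = 85.7%.

85.7%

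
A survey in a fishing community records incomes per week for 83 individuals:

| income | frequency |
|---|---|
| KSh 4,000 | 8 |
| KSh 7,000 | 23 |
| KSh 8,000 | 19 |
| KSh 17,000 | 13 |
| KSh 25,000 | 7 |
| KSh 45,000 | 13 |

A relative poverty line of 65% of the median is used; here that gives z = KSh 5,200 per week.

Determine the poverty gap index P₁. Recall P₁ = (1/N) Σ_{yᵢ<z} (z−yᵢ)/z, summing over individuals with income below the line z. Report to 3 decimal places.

Incomes under z: 8×KSh 4,000 (q = 8 of N = 83).
Shortfall ratios: (5200−4000)/5200 = 0.2308 (×8).
Sum of shortfalls = 1.846154; P₁ averages over all N: 1.846154 / 83 = 0.022.

0.022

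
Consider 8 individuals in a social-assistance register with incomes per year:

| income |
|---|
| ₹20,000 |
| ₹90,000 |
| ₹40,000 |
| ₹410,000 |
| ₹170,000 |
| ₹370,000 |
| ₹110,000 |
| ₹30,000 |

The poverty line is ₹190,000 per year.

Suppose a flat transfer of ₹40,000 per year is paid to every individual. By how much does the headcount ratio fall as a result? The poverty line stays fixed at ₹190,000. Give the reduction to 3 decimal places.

Before: below the line — ₹20,000, ₹30,000, ₹40,000, ₹90,000, ₹110,000, ₹170,000; headcount ratio = 0.75000.
After the ₹40,000 transfer: below the line — ₹60,000, ₹70,000, ₹80,000, ₹130,000, ₹150,000; headcount ratio = 0.62500.
Reduction = 0.75000 − 0.62500 = 0.125.

0.125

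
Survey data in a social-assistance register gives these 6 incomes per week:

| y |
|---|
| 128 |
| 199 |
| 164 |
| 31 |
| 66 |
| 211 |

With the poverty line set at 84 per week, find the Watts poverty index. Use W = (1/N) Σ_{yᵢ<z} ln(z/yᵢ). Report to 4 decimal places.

Poor units: 31, 66 (q = 2 of N = 6).
ln(z/y) terms: ln(84/31) = 0.9968; ln(84/66) = 0.2412.
W = 1.237992 / 6 = 0.2063.

0.2063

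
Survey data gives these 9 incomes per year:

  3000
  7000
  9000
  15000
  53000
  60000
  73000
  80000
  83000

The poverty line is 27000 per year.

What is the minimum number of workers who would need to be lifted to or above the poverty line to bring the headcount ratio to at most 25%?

Currently q = 4 of N = 9 are below the line (H = 0.444).
A headcount ratio of at most 25% allows at most ⌊0.25 × 9⌋ = 2 poor workers.
So at least 4 − 2 = 2 must be lifted.

2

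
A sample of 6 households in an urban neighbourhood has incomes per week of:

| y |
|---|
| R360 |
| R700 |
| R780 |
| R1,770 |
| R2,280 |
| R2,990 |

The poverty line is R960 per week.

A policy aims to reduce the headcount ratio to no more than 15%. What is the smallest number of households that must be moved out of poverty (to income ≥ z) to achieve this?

Currently q = 3 of N = 6 are below the line (H = 0.500).
A headcount ratio of at most 15% allows at most ⌊0.15 × 6⌋ = 0 poor households.
So at least 3 − 0 = 3 must be lifted.

3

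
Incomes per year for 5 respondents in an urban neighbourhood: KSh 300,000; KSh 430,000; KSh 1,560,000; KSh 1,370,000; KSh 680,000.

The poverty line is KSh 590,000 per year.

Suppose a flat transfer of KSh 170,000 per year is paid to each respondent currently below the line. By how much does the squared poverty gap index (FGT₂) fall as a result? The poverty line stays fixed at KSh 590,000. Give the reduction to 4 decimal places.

Before: below the line — KSh 300,000, KSh 430,000; squared poverty gap index (FGT₂) = 0.063028.
After the KSh 170,000 transfer: below the line — KSh 470,000; squared poverty gap index (FGT₂) = 0.008273.
Reduction = 0.063028 − 0.008273 = 0.0548.

0.0548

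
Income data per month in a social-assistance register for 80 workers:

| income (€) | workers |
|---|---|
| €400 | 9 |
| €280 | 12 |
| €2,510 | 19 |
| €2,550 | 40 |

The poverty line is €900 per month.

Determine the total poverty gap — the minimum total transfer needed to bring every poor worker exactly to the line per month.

Poor units: 12×€280, 9×€400 (q = 21 of N = 80).
Individual gaps: 12×(900−280) = 7440; 9×(900−400) = 4500.
Aggregate gap = €11,940.

€11,940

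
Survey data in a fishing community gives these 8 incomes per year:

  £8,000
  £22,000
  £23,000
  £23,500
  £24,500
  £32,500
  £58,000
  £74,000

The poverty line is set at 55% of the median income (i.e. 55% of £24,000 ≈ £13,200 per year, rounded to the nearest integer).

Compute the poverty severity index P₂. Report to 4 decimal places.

Below z: £8,000 (q = 1 of N = 8).
Relative gaps: (13200−8000)/13200 = 0.3939.
Squared: 0.1552.
Sum = 0.155188; P₂ = 0.155188 / 8 = 0.0194.

0.0194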